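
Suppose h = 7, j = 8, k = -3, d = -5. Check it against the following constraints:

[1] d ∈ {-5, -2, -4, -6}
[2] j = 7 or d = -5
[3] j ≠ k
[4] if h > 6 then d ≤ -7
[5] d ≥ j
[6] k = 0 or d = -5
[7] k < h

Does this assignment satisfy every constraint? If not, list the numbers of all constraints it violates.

[1] d = -5 is in {-5, -2, -4, -6} — OK.
[2] j = 8 ≠ 7, but d = -5 = -5 (second disjunct) — OK.
[3] j = 8, k = -3; distinct — OK.
[4] h = 7 > 6, so we need d ≤ -7; but d = -5 > -7 — violated.
[5] d = -5, j = 8; -5 < 8 (want ≥) — violated.
[6] k = -3 ≠ 0, but d = -5 = -5 (second disjunct) — OK.
[7] k = -3, h = 7; -3 < 7 — OK.

Constraints 4 and 5 do not hold.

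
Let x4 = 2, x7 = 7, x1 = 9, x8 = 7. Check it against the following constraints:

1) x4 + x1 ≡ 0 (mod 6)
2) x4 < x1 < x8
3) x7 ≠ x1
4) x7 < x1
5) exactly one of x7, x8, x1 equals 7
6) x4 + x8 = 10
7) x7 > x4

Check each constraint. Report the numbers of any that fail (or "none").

Constraints 1, 2, 5, and 6 do not hold.

1) x4 + x1 = 11; 11 mod 6 = 5, not 0 — violated.
2) values 2, 9, 7; x1 = 9 is not < x8 = 7 — violated.
3) x7 = 7, x1 = 9; distinct — satisfied.
4) x7 = 7, x1 = 9; 7 < 9 — satisfied.
5) x7=7, x8=7, x1=9; 2 of them equal 7, not exactly one — violated.
6) x4 + x8 = 2 + 7 = 9, not 10 — violated.
7) x7 = 7, x4 = 2; 7 > 2 — satisfied.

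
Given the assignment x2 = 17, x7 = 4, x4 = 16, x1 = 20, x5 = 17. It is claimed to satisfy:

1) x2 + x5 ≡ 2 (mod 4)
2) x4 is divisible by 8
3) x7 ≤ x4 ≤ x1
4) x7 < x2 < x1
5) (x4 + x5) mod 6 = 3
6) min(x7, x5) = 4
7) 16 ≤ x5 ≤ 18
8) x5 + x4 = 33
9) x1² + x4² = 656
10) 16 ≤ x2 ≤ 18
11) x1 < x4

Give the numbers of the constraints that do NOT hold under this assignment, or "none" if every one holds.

1) x2 + x5 = 34; 34 mod 4 = 2  ✔
2) 16 / 8 = 2, so 8 divides 16  ✔
3) values 4 ≤ 16 ≤ 20  ✔
4) values 4 < 17 < 20  ✔
5) x4 + x5 = 33; 33 mod 6 = 3  ✔
6) min(4, 17) = 4  ✔
7) x5 = 17 lies in [16, 18]  ✔
8) x5 + x4 = 17 + 16 = 33  ✔
9) x1² + x4² = 20² + 16² = 400 + 256 = 656  ✔
10) x2 = 17 lies in [16, 18]  ✔
11) x1 = 20, x4 = 16; 20 ≥ 16 (want <)  ✘

Constraint 11 does not hold.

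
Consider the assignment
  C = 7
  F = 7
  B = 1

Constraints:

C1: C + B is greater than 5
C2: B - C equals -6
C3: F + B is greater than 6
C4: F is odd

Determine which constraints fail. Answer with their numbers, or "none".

C1: C + B = 7 + 1 = 8; 8 > 5  ✔
C2: B - C = 1 - 7 = -6  ✔
C3: F + B = 7 + 1 = 8; 8 > 6  ✔
C4: F = 7 is odd  ✔

All constraints are satisfied.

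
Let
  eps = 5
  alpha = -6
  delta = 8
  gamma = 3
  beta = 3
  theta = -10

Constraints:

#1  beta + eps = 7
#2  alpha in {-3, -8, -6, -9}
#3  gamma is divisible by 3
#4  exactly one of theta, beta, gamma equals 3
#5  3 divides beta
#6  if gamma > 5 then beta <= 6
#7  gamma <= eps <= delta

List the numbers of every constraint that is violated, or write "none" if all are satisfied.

#1 beta + eps = 3 + 5 = 8, not 7 — violated.
#2 alpha = -6 is in {-3, -8, -6, -9} — OK.
#3 3 / 3 = 1, so 3 divides 3 — OK.
#4 theta=-10, beta=3, gamma=3; 2 of them equal 3, not exactly one — violated.
#5 3 / 3 = 1, so 3 divides 3 — OK.
#6 gamma = 3, not > 5; antecedent false, conditional vacuously true — OK.
#7 values 3 <= 5 <= 8 — OK.

Constraints 1 and 4 are violated.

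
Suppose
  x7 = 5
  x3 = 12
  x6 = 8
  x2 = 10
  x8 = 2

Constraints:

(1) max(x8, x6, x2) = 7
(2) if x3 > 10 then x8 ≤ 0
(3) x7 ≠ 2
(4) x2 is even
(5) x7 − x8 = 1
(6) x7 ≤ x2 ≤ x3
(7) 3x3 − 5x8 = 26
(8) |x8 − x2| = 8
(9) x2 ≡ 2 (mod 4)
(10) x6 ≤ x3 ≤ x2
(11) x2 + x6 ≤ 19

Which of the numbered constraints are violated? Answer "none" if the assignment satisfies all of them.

Violated: 1, 2, 5, and 10.

(1) max(2, 8, 10) = 10, not 7 — does not hold.
(2) x3 = 12 > 10, so we need x8 ≤ 0; but x8 = 2 > 0 — does not hold.
(3) x7 = 5, and 5 ≠ 2 — holds.
(4) x2 = 10 is even — holds.
(5) x7 − x8 = 5 − 2 = 3, not 1 — does not hold.
(6) values 5 ≤ 10 ≤ 12 — holds.
(7) 3x3 − 5x8 = 3(12) − 5(2) = 26 — holds.
(8) |2 − 10| = 8 — holds.
(9) 10 mod 4 = 2 — holds.
(10) values 8, 12, 10; x3 = 12 is not ≤ x2 = 10 — does not hold.
(11) x2 + x6 = 10 + 8 = 18; 18 ≤ 19 — holds.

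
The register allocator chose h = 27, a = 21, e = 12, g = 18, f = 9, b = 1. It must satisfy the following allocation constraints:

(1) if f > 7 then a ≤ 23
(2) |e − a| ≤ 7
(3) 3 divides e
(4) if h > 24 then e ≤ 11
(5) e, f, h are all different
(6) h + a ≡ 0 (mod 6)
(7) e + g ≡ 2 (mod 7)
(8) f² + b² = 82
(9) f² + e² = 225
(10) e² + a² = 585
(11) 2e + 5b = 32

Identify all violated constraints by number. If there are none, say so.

(1) f = 9 > 7, so we need a ≤ 23; a = 21 ≤ 23  true
(2) |12 − 21| = 9; 9 > 7, exceeds bound 7  false
(3) 12 / 3 = 4, so 3 divides 12  true
(4) h = 27 > 24, so we need e ≤ 11; but e = 12 > 11  false
(5) values 12, 9, 27 are pairwise distinct  true
(6) h + a = 48; 48 mod 6 = 0  true
(7) e + g = 30; 30 mod 7 = 2  true
(8) f² + b² = 9² + 1² = 81 + 1 = 82  true
(9) f² + e² = 9² + 12² = 81 + 144 = 225  true
(10) e² + a² = 12² + 21² = 144 + 441 = 585  true
(11) 2e + 5b = 2(12) + 5(1) = 29, not 32  false

Violated: 2, 4, 11.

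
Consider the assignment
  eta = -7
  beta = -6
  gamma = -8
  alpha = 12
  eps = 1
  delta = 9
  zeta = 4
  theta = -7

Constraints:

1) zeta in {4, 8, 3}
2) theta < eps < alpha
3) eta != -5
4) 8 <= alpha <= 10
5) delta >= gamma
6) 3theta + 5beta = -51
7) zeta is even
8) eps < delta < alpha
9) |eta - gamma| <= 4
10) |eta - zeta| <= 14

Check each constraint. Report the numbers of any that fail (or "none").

1) zeta = 4 is in {4, 8, 3}  ✓
2) values -7 < 1 < 12  ✓
3) eta = -7, and -7 ≠ -5  ✓
4) alpha = 12 is outside [8, 10]  ✗
5) delta = 9, gamma = -8; 9 ≥ -8  ✓
6) 3theta + 5beta = 3(-7) + 5(-6) = -51  ✓
7) zeta = 4 is even  ✓
8) values 1 < 9 < 12  ✓
9) |-7 - (-8)| = 1; 1 ≤ 4  ✓
10) |-7 - 4| = 11; 11 ≤ 14  ✓

The assignment fails constraint 4.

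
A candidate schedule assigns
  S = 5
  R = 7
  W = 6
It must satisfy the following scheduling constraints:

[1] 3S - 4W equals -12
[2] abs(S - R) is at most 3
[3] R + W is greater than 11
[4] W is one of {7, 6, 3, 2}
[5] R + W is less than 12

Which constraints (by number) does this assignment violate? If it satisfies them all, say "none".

Violated: 1 and 5.

[1] 3S - 4W = 3(5) - 4(6) = -9, not -12 — violated.
[2] abs(5 - 7) = 2; 2 ≤ 3 — satisfied.
[3] R + W = 7 + 6 = 13; 13 > 11 — satisfied.
[4] W = 6 is in {7, 6, 3, 2} — satisfied.
[5] R + W = 7 + 6 = 13; 13 ≥ 12, bound 12 not met — violated.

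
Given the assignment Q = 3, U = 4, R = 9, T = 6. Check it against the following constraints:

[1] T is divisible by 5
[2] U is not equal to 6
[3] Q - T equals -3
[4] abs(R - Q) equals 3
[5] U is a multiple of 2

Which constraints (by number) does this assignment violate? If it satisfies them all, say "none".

No — constraints 1, 4 are not satisfied.

[1] 6 = 5*1 + 1, so 5 does not divide 6 — violated.
[2] U = 4, and 4 ≠ 6 — OK.
[3] Q - T = 3 - 6 = -3 — OK.
[4] abs(9 - 3) = 6, not 3 — violated.
[5] 4 / 2 = 2, so 2 divides 4 — OK.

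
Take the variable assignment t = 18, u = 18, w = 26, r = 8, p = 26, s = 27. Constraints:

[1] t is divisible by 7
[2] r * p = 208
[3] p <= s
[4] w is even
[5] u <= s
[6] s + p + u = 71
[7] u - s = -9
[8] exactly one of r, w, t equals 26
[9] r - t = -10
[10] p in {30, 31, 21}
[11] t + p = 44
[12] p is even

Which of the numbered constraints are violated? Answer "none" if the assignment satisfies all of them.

[1] 18 = 7*2 + 4, so 7 does not divide 18  ✘
[2] r * p = 8 * 26 = 208  ✔
[3] p = 26, s = 27; 26 ≤ 27  ✔
[4] w = 26 is even  ✔
[5] u = 18, s = 27; 18 ≤ 27  ✔
[6] s + p + u = 27 + 26 + 18 = 71  ✔
[7] u - s = 18 - 27 = -9  ✔
[8] r=8, w=26, t=18; 1 of them equals 26  ✔
[9] r - t = 8 - 18 = -10  ✔
[10] p = 26 is not in {30, 31, 21}  ✘
[11] t + p = 18 + 26 = 44  ✔
[12] p = 26 is even  ✔

Constraints 1, 10 are violated.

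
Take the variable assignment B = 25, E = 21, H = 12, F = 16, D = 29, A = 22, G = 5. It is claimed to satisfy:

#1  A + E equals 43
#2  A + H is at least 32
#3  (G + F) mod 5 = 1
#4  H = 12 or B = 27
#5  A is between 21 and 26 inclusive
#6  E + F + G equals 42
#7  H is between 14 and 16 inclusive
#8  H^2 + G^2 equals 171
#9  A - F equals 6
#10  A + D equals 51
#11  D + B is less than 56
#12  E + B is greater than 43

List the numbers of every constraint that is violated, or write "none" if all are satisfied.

Constraints 7 and 8 are violated.

#1 A + E = 22 + 21 = 43  ✓
#2 A + H = 22 + 12 = 34; 34 ≥ 32  ✓
#3 G + F = 21; 21 mod 5 = 1  ✓
#4 H = 12 = 12 (first disjunct)  ✓
#5 A = 22 lies in [21, 26]  ✓
#6 E + F + G = 21 + 16 + 5 = 42  ✓
#7 H = 12 is outside [14, 16]  ✗
#8 H^2 + G^2 = 12^2 + 5^2 = 144 + 25 = 169, not 171  ✗
#9 A - F = 22 - 16 = 6  ✓
#10 A + D = 22 + 29 = 51  ✓
#11 D + B = 29 + 25 = 54; 54 < 56  ✓
#12 E + B = 21 + 25 = 46; 46 > 43  ✓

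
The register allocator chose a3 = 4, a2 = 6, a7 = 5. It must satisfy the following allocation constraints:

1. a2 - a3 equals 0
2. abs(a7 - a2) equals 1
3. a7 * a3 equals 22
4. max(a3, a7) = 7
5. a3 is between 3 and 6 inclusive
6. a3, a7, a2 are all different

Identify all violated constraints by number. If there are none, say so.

1. a2 - a3 = 6 - 4 = 2, not 0  fails
2. abs(5 - 6) = 1  holds
3. a7 * a3 = 5 * 4 = 20, not 22  fails
4. max(4, 5) = 5, not 7  fails
5. a3 = 4 lies in [3, 6]  holds
6. values 4, 5, 6 are pairwise distinct  holds

Constraints 1, 3, and 4 do not hold.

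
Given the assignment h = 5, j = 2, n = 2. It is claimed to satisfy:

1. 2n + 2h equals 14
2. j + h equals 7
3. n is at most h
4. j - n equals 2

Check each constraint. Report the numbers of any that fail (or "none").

1. 2n + 2h = 2(2) + 2(5) = 14  holds
2. j + h = 2 + 5 = 7  holds
3. n = 2, h = 5; 2 ≤ 5  holds
4. j - n = 2 - 2 = 0, not 2  fails

Constraint 4 does not hold.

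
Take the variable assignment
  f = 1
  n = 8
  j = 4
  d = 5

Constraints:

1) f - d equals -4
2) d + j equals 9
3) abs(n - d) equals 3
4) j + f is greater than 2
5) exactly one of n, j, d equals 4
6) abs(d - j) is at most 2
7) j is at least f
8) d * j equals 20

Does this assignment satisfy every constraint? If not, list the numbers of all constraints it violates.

1) f - d = 1 - 5 = -4 — OK.
2) d + j = 5 + 4 = 9 — OK.
3) abs(8 - 5) = 3 — OK.
4) j + f = 4 + 1 = 5; 5 > 2 — OK.
5) n=8, j=4, d=5; 1 of them equals 4 — OK.
6) abs(5 - 4) = 1; 1 ≤ 2 — OK.
7) j = 4, f = 1; 4 ≥ 1 — OK.
8) d * j = 5 * 4 = 20 — OK.

None — every constraint holds.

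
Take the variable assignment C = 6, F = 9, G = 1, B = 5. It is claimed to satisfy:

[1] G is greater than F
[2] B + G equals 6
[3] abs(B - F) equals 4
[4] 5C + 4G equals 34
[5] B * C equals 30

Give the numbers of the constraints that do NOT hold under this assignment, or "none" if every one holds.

[1] G = 1, F = 9; 1 ≤ 9 (want >) — fails.
[2] B + G = 5 + 1 = 6 — holds.
[3] abs(5 - 9) = 4 — holds.
[4] 5C + 4G = 5(6) + 4(1) = 34 — holds.
[5] B * C = 5 * 6 = 30 — holds.

No — constraint 1 is not satisfied.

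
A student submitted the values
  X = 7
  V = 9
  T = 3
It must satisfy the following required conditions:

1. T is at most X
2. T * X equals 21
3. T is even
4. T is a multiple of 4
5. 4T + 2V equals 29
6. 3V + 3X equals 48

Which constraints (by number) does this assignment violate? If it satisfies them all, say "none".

Constraints 3, 4, and 5 are violated.

1. T = 3, X = 7; 3 ≤ 7  ✓
2. T * X = 3 * 7 = 21  ✓
3. T = 3 is odd  ✗
4. 3 = 4*0 + 3, so 4 does not divide 3  ✗
5. 4T + 2V = 4(3) + 2(9) = 30, not 29  ✗
6. 3V + 3X = 3(9) + 3(7) = 48  ✓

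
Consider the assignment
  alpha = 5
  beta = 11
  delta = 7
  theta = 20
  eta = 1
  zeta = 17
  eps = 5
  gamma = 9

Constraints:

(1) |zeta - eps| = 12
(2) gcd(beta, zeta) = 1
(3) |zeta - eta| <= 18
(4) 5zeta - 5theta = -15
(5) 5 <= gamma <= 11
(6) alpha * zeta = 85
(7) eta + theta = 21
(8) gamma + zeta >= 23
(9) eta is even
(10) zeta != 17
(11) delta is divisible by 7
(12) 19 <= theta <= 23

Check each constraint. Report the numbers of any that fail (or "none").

Violated: 9 and 10.

(1) |17 - 5| = 12  OK
(2) gcd(11, 17) = 1  OK
(3) |17 - 1| = 16; 16 ≤ 18  OK
(4) 5zeta - 5theta = 5(17) - 5(20) = -15  OK
(5) gamma = 9 lies in [5, 11]  OK
(6) alpha * zeta = 5 * 17 = 85  OK
(7) eta + theta = 1 + 20 = 21  OK
(8) gamma + zeta = 9 + 17 = 26; 26 ≥ 23  OK
(9) eta = 1 is odd  FAIL
(10) zeta = 17, but 17 is required to differ  FAIL
(11) 7 / 7 = 1, so 7 divides 7  OK
(12) theta = 20 lies in [19, 23]  OK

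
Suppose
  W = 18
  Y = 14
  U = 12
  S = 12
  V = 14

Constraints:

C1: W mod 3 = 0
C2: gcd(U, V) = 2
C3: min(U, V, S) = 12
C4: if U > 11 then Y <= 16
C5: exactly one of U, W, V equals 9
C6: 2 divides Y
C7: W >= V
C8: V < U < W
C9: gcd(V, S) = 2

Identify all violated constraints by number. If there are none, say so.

No — constraints 5 and 8 are not satisfied.

C1: 18 mod 3 = 0 — satisfied.
C2: gcd(12, 14) = 2 — satisfied.
C3: min(12, 14, 12) = 12 — satisfied.
C4: U = 12 > 11, so we need Y ≤ 16; Y = 14 ≤ 16 — satisfied.
C5: U=12, W=18, V=14; 0 of them equal 9, not exactly one — violated.
C6: 14 / 2 = 7, so 2 divides 14 — satisfied.
C7: W = 18, V = 14; 18 ≥ 14 — satisfied.
C8: values 14, 12, 18; V = 14 is not < U = 12 — violated.
C9: gcd(14, 12) = 2 — satisfied.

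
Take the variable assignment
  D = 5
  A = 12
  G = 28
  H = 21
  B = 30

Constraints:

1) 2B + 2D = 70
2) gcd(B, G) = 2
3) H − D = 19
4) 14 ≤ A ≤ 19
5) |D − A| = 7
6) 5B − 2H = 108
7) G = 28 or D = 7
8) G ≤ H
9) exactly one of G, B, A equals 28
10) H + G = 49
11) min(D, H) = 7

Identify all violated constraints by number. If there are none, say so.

Constraints 3, 4, 8, 11 do not hold.

1) 2B + 2D = 2(30) + 2(5) = 70 — satisfied.
2) gcd(30, 28) = 2 — satisfied.
3) H − D = 21 − 5 = 16, not 19 — violated.
4) A = 12 is outside [14, 19] — violated.
5) |5 − 12| = 7 — satisfied.
6) 5B − 2H = 5(30) − 2(21) = 108 — satisfied.
7) G = 28 = 28 (first disjunct) — satisfied.
8) G = 28, H = 21; 28 > 21 (want ≤) — violated.
9) G=28, B=30, A=12; 1 of them equals 28 — satisfied.
10) H + G = 21 + 28 = 49 — satisfied.
11) min(5, 21) = 5, not 7 — violated.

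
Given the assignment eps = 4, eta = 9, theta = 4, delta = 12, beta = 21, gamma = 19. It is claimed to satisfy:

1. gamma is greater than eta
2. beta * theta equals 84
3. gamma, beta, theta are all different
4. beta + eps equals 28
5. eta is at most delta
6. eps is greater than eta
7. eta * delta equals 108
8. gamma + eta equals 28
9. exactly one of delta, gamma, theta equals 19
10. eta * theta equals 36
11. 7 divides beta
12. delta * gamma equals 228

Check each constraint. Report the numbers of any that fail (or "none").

No — constraints 4 and 6 are not satisfied.

1. gamma = 19, eta = 9; 19 > 9  OK
2. beta * theta = 21 * 4 = 84  OK
3. values 19, 21, 4 are pairwise distinct  OK
4. beta + eps = 21 + 4 = 25, not 28  FAIL
5. eta = 9, delta = 12; 9 ≤ 12  OK
6. eps = 4, eta = 9; 4 ≤ 9 (want >)  FAIL
7. eta * delta = 9 * 12 = 108  OK
8. gamma + eta = 19 + 9 = 28  OK
9. delta=12, gamma=19, theta=4; 1 of them equals 19  OK
10. eta * theta = 9 * 4 = 36  OK
11. 21 / 7 = 3, so 7 divides 21  OK
12. delta * gamma = 12 * 19 = 228  OK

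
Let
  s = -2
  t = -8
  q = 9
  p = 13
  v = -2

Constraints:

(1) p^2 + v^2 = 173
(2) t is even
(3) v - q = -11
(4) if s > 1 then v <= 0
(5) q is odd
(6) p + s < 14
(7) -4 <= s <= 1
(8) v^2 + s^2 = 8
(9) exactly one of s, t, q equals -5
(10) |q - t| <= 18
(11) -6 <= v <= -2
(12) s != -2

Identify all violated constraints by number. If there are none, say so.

Constraints 9, 12 are violated.

(1) p^2 + v^2 = 13^2 + (-2)^2 = 169 + 4 = 173 — holds.
(2) t = -8 is even — holds.
(3) v - q = -2 - 9 = -11 — holds.
(4) s = -2, not > 1; antecedent false, conditional vacuously true — holds.
(5) q = 9 is odd — holds.
(6) p + s = 13 + (-2) = 11; 11 < 14 — holds.
(7) s = -2 lies in [-4, 1] — holds.
(8) v^2 + s^2 = (-2)^2 + (-2)^2 = 4 + 4 = 8 — holds.
(9) s=-2, t=-8, q=9; 0 of them equal -5, not exactly one — fails.
(10) |9 - (-8)| = 17; 17 ≤ 18 — holds.
(11) v = -2 lies in [-6, -2] — holds.
(12) s = -2, but -2 is required to differ — fails.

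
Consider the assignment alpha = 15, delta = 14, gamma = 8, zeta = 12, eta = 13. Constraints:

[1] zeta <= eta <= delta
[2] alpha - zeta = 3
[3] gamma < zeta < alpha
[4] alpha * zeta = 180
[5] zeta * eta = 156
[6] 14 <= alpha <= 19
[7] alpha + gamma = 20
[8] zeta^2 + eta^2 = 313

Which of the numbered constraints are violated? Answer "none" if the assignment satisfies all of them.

[1] values 12 <= 13 <= 14  ✔
[2] alpha - zeta = 15 - 12 = 3  ✔
[3] values 8 < 12 < 15  ✔
[4] alpha * zeta = 15 * 12 = 180  ✔
[5] zeta * eta = 12 * 13 = 156  ✔
[6] alpha = 15 lies in [14, 19]  ✔
[7] alpha + gamma = 15 + 8 = 23, not 20  ✘
[8] zeta^2 + eta^2 = 12^2 + 13^2 = 144 + 169 = 313  ✔

The assignment fails constraint 7.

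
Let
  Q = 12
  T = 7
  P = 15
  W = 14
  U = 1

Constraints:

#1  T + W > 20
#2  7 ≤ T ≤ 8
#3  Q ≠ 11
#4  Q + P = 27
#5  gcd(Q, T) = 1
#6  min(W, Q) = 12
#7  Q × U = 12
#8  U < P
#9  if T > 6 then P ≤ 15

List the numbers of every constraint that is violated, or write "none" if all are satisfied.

#1 T + W = 7 + 14 = 21; 21 > 20 — satisfied.
#2 T = 7 lies in [7, 8] — satisfied.
#3 Q = 12, and 12 ≠ 11 — satisfied.
#4 Q + P = 12 + 15 = 27 — satisfied.
#5 gcd(12, 7) = 1 — satisfied.
#6 min(14, 12) = 12 — satisfied.
#7 Q × U = 12 × 1 = 12 — satisfied.
#8 U = 1, P = 15; 1 < 15 — satisfied.
#9 T = 7 > 6, so we need P ≤ 15; P = 15 ≤ 15 — satisfied.

None — every constraint holds.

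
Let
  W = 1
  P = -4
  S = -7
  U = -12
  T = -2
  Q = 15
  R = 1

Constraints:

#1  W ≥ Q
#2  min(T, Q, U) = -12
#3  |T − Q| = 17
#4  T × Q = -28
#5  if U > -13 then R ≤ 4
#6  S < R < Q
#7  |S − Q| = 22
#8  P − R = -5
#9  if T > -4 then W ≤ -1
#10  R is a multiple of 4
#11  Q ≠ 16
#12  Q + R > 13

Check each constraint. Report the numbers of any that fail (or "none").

Violated: 1, 4, 9, and 10.

#1 W = 1, Q = 15; 1 < 15 (want ≥)  no
#2 min(-2, 15, -12) = -12  yes
#3 |-2 − 15| = 17  yes
#4 T × Q = -2 × 15 = -30, not -28  no
#5 U = -12 > -13, so we need R ≤ 4; R = 1 ≤ 4  yes
#6 values -7 < 1 < 15  yes
#7 |-7 − 15| = 22  yes
#8 P − R = -4 − 1 = -5  yes
#9 T = -2 > -4, so we need W ≤ -1; but W = 1 > -1  no
#10 1 = 4×0 + 1, so 4 does not divide 1  no
#11 Q = 15, and 15 ≠ 16  yes
#12 Q + R = 15 + 1 = 16; 16 > 13  yes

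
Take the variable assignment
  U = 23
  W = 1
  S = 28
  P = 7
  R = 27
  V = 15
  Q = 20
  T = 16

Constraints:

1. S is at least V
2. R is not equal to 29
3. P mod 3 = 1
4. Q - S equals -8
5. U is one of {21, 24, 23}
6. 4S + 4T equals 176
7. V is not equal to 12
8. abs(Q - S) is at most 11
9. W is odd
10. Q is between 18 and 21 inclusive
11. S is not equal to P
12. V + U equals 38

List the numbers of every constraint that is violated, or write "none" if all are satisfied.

1. S = 28, V = 15; 28 ≥ 15  OK
2. R = 27, and 27 ≠ 29  OK
3. 7 mod 3 = 1  OK
4. Q - S = 20 - 28 = -8  OK
5. U = 23 is in {21, 24, 23}  OK
6. 4S + 4T = 4(28) + 4(16) = 176  OK
7. V = 15, and 15 ≠ 12  OK
8. abs(20 - 28) = 8; 8 ≤ 11  OK
9. W = 1 is odd  OK
10. Q = 20 lies in [18, 21]  OK
11. S = 28, P = 7; distinct  OK
12. V + U = 15 + 23 = 38  OK

The assignment satisfies every constraint.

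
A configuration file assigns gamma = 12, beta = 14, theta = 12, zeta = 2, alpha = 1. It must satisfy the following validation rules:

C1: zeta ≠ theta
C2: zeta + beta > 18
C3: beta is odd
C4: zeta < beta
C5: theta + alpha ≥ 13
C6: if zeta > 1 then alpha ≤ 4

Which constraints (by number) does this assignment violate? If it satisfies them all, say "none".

Constraints 2, 3 are violated.

C1: zeta = 2, theta = 12; distinct — OK.
C2: zeta + beta = 2 + 14 = 16; 16 ≤ 18, bound 18 not met — violated.
C3: beta = 14 is even — violated.
C4: zeta = 2, beta = 14; 2 < 14 — OK.
C5: theta + alpha = 12 + 1 = 13; 13 ≥ 13 — OK.
C6: zeta = 2 > 1, so we need alpha ≤ 4; alpha = 1 ≤ 4 — OK.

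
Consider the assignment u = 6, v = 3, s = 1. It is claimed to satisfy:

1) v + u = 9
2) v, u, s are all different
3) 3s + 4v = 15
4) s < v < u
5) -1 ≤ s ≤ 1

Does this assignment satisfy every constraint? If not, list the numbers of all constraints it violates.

None — every constraint holds.

1) v + u = 3 + 6 = 9 — satisfied.
2) values 3, 6, 1 are pairwise distinct — satisfied.
3) 3s + 4v = 3(1) + 4(3) = 15 — satisfied.
4) values 1 < 3 < 6 — satisfied.
5) s = 1 lies in [-1, 1] — satisfied.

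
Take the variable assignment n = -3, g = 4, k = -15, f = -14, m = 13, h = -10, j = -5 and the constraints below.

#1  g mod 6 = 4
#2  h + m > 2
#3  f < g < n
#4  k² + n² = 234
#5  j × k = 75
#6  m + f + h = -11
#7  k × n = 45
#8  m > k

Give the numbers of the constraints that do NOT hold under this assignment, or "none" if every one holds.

Violated: 3.

#1 4 mod 6 = 4 — OK.
#2 h + m = -10 + 13 = 3; 3 > 2 — OK.
#3 values -14, 4, -3; g = 4 is not < n = -3 — violated.
#4 k² + n² = (-15)² + (-3)² = 225 + 9 = 234 — OK.
#5 j × k = -5 × (-15) = 75 — OK.
#6 m + f + h = 13 + (-14) + (-10) = -11 — OK.
#7 k × n = -15 × (-3) = 45 — OK.
#8 m = 13, k = -15; 13 > -15 — OK.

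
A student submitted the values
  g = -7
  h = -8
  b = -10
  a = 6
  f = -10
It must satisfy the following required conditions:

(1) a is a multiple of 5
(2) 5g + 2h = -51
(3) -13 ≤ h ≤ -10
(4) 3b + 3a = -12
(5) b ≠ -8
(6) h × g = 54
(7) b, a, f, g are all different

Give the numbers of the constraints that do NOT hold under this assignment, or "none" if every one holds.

The assignment fails constraints 1, 3, 6, 7.

(1) 6 = 5×1 + 1, so 5 does not divide 6  FAIL
(2) 5g + 2h = 5(-7) + 2(-8) = -51  OK
(3) h = -8 is outside [-13, -10]  FAIL
(4) 3b + 3a = 3(-10) + 3(6) = -12  OK
(5) b = -10, and -10 ≠ -8  OK
(6) h × g = -8 × (-7) = 56, not 54  FAIL
(7) b = f = -10, not all different  FAIL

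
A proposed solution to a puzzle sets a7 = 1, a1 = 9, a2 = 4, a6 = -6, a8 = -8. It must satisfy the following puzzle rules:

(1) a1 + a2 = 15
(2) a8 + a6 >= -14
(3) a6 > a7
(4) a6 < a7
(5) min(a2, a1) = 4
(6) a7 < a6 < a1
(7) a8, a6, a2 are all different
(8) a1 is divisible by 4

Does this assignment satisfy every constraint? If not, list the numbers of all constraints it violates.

(1) a1 + a2 = 9 + 4 = 13, not 15 — violated.
(2) a8 + a6 = -8 + (-6) = -14; -14 ≥ -14 — OK.
(3) a6 = -6, a7 = 1; -6 ≤ 1 (want >) — violated.
(4) a6 = -6, a7 = 1; -6 < 1 — OK.
(5) min(4, 9) = 4 — OK.
(6) values 1, -6, 9; a7 = 1 is not < a6 = -6 — violated.
(7) values -8, -6, 4 are pairwise distinct — OK.
(8) 9 = 4*2 + 1, so 4 does not divide 9 — violated.

The assignment fails constraints 1, 3, 6, 8.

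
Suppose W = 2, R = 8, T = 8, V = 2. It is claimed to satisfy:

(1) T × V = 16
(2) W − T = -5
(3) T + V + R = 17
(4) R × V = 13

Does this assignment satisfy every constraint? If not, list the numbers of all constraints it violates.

No — constraints 2, 3, 4 are not satisfied.

(1) T × V = 8 × 2 = 16 — OK.
(2) W − T = 2 − 8 = -6, not -5 — violated.
(3) T + V + R = 8 + 2 + 8 = 18, not 17 — violated.
(4) R × V = 8 × 2 = 16, not 13 — violated.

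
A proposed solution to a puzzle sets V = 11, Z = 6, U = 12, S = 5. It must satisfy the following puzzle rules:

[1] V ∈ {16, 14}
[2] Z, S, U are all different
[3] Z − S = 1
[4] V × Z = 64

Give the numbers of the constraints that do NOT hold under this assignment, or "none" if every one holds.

[1] V = 11 is not in {16, 14} — violated.
[2] values 6, 5, 12 are pairwise distinct — OK.
[3] Z − S = 6 − 5 = 1 — OK.
[4] V × Z = 11 × 6 = 66, not 64 — violated.

Violated: 1, 4.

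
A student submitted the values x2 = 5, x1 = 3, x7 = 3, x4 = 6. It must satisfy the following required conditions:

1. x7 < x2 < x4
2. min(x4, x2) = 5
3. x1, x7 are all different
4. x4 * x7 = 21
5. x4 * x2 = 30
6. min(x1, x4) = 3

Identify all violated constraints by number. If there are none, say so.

The assignment fails constraints 3 and 4.

1. values 3 < 5 < 6 — OK.
2. min(6, 5) = 5 — OK.
3. x1 = x7 = 3, not all different — violated.
4. x4 * x7 = 6 * 3 = 18, not 21 — violated.
5. x4 * x2 = 6 * 5 = 30 — OK.
6. min(3, 6) = 3 — OK.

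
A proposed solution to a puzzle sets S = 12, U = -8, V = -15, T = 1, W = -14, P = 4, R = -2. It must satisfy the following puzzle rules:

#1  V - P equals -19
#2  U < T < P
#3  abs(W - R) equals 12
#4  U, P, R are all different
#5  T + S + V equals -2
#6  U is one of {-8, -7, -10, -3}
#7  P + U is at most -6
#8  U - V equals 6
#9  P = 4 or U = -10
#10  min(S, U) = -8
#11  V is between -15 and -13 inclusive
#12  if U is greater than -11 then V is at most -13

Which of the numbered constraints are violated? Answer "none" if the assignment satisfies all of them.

Constraints 7, 8 do not hold.

#1 V - P = -15 - 4 = -19 — holds.
#2 values -8 < 1 < 4 — holds.
#3 abs(-14 - (-2)) = 12 — holds.
#4 values -8, 4, -2 are pairwise distinct — holds.
#5 T + S + V = 1 + 12 + (-15) = -2 — holds.
#6 U = -8 is in {-8, -7, -10, -3} — holds.
#7 P + U = 4 + (-8) = -4; -4 > -6, bound -6 not met — fails.
#8 U - V = -8 - (-15) = 7, not 6 — fails.
#9 P = 4 = 4 (first disjunct) — holds.
#10 min(12, -8) = -8 — holds.
#11 V = -15 lies in [-15, -13] — holds.
#12 U = -8 > -11, so we need V ≤ -13; V = -15 ≤ -13 — holds.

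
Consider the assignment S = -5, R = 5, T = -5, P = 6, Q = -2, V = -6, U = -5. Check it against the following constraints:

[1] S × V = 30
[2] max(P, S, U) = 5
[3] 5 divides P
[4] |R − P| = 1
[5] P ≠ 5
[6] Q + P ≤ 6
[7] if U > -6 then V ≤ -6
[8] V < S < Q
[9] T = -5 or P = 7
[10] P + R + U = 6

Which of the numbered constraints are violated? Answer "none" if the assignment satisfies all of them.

[1] S × V = -5 × (-6) = 30  holds
[2] max(6, -5, -5) = 6, not 5  fails
[3] 6 = 5×1 + 1, so 5 does not divide 6  fails
[4] |5 − 6| = 1  holds
[5] P = 6, and 6 ≠ 5  holds
[6] Q + P = -2 + 6 = 4; 4 ≤ 6  holds
[7] U = -5 > -6, so we need V ≤ -6; V = -6 ≤ -6  holds
[8] values -6 < -5 < -2  holds
[9] T = -5 = -5 (first disjunct)  holds
[10] P + R + U = 6 + 5 + (-5) = 6  holds

No — constraints 2 and 3 are not satisfied.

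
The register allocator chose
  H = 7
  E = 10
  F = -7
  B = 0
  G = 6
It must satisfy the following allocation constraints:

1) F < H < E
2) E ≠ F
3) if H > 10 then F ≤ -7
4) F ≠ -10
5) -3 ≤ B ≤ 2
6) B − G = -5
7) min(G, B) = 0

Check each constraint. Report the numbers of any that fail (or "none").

1) values -7 < 7 < 10 — holds.
2) E = 10, F = -7; distinct — holds.
3) H = 7, not > 10; antecedent false, conditional vacuously true — holds.
4) F = -7, and -7 ≠ -10 — holds.
5) B = 0 lies in [-3, 2] — holds.
6) B − G = 0 − 6 = -6, not -5 — fails.
7) min(6, 0) = 0 — holds.

Constraint 6 does not hold.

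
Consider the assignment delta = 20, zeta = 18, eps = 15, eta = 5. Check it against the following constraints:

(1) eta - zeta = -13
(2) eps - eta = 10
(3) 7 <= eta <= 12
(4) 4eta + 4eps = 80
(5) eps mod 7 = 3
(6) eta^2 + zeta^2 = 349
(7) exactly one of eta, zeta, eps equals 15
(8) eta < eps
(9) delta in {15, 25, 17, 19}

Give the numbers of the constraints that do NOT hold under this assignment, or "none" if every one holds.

No — constraints 3, 5, and 9 are not satisfied.

(1) eta - zeta = 5 - 18 = -13 — OK.
(2) eps - eta = 15 - 5 = 10 — OK.
(3) eta = 5 is outside [7, 12] — violated.
(4) 4eta + 4eps = 4(5) + 4(15) = 80 — OK.
(5) 15 mod 7 = 1, not 3 — violated.
(6) eta^2 + zeta^2 = 5^2 + 18^2 = 25 + 324 = 349 — OK.
(7) eta=5, zeta=18, eps=15; 1 of them equals 15 — OK.
(8) eta = 5, eps = 15; 5 < 15 — OK.
(9) delta = 20 is not in {15, 25, 17, 19} — violated.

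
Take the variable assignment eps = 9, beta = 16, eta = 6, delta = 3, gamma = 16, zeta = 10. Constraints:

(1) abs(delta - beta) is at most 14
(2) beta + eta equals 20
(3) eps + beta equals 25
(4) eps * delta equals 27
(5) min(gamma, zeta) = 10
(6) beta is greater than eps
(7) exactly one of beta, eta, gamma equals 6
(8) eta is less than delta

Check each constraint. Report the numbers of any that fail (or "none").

Constraints 2 and 8 are violated.

(1) abs(3 - 16) = 13; 13 ≤ 14 — OK.
(2) beta + eta = 16 + 6 = 22, not 20 — violated.
(3) eps + beta = 9 + 16 = 25 — OK.
(4) eps * delta = 9 * 3 = 27 — OK.
(5) min(16, 10) = 10 — OK.
(6) beta = 16, eps = 9; 16 > 9 — OK.
(7) beta=16, eta=6, gamma=16; 1 of them equals 6 — OK.
(8) eta = 6, delta = 3; 6 ≥ 3 (want <) — violated.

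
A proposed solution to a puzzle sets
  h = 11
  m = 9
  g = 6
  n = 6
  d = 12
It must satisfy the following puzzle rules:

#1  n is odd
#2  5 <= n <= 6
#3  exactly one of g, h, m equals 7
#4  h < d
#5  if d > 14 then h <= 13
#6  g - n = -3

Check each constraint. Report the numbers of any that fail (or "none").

#1 n = 6 is even — violated.
#2 n = 6 lies in [5, 6] — OK.
#3 g=6, h=11, m=9; 0 of them equal 7, not exactly one — violated.
#4 h = 11, d = 12; 11 < 12 — OK.
#5 d = 12, not > 14; antecedent false, conditional vacuously true — OK.
#6 g - n = 6 - 6 = 0, not -3 — violated.

Violated: 1, 3, and 6.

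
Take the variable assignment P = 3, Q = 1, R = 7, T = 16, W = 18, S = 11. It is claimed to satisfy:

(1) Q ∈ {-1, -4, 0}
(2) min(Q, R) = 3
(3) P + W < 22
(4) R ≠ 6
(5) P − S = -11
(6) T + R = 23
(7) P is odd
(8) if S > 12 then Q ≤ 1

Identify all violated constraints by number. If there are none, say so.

(1) Q = 1 is not in {-1, -4, 0}  false
(2) min(1, 7) = 1, not 3  false
(3) P + W = 3 + 18 = 21; 21 < 22  true
(4) R = 7, and 7 ≠ 6  true
(5) P − S = 3 − 11 = -8, not -11  false
(6) T + R = 16 + 7 = 23  true
(7) P = 3 is odd  true
(8) S = 11, not > 12; antecedent false, conditional vacuously true  true

Constraints 1, 2, and 5 do not hold.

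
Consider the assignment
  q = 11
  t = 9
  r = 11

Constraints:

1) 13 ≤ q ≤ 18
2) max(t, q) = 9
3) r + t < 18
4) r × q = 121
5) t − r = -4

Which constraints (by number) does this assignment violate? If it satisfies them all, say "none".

1) q = 11 is outside [13, 18] — violated.
2) max(9, 11) = 11, not 9 — violated.
3) r + t = 11 + 9 = 20; 20 ≥ 18, bound 18 not met — violated.
4) r × q = 11 × 11 = 121 — satisfied.
5) t − r = 9 − 11 = -2, not -4 — violated.

Constraints 1, 2, 3, and 5 are violated.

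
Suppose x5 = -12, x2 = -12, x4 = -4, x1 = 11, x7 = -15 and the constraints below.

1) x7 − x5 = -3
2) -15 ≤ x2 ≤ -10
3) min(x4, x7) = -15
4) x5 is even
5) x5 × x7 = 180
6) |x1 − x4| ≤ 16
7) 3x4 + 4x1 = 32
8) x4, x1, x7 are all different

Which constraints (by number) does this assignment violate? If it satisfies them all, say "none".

1) x7 − x5 = -15 − (-12) = -3  ✓
2) x2 = -12 lies in [-15, -10]  ✓
3) min(-4, -15) = -15  ✓
4) x5 = -12 is even  ✓
5) x5 × x7 = -12 × (-15) = 180  ✓
6) |11 − (-4)| = 15; 15 ≤ 16  ✓
7) 3x4 + 4x1 = 3(-4) + 4(11) = 32  ✓
8) values -4, 11, -15 are pairwise distinct  ✓

Yes — all constraints hold.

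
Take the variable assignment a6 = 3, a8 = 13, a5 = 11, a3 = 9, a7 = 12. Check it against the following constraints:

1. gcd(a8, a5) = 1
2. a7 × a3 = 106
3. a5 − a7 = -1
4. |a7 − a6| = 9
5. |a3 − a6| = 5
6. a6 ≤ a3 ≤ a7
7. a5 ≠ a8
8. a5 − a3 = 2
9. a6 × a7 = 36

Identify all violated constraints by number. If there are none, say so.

1. gcd(13, 11) = 1 — OK.
2. a7 × a3 = 12 × 9 = 108, not 106 — violated.
3. a5 − a7 = 11 − 12 = -1 — OK.
4. |12 − 3| = 9 — OK.
5. |9 − 3| = 6, not 5 — violated.
6. values 3 ≤ 9 ≤ 12 — OK.
7. a5 = 11, a8 = 13; distinct — OK.
8. a5 − a3 = 11 − 9 = 2 — OK.
9. a6 × a7 = 3 × 12 = 36 — OK.

Violated: 2, 5.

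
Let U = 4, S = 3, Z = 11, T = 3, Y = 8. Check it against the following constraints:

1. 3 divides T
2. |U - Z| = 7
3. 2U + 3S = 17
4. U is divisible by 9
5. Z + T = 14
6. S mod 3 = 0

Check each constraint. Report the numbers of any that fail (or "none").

1. 3 / 3 = 1, so 3 divides 3  OK
2. |4 - 11| = 7  OK
3. 2U + 3S = 2(4) + 3(3) = 17  OK
4. 4 = 9*0 + 4, so 9 does not divide 4  FAIL
5. Z + T = 11 + 3 = 14  OK
6. 3 mod 3 = 0  OK

Constraint 4 does not hold.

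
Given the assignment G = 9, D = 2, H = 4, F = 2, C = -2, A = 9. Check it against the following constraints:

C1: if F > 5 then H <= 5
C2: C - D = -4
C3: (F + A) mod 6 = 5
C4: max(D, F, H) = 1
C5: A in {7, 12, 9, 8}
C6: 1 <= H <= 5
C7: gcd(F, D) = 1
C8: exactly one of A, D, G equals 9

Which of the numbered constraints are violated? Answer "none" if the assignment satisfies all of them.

No — constraints 4, 7, and 8 are not satisfied.

C1: F = 2, not > 5; antecedent false, conditional vacuously true — satisfied.
C2: C - D = -2 - 2 = -4 — satisfied.
C3: F + A = 11; 11 mod 6 = 5 — satisfied.
C4: max(2, 2, 4) = 4, not 1 — violated.
C5: A = 9 is in {7, 12, 9, 8} — satisfied.
C6: H = 4 lies in [1, 5] — satisfied.
C7: gcd(2, 2) = 2, not 1 — violated.
C8: A=9, D=2, G=9; 2 of them equal 9, not exactly one — violated.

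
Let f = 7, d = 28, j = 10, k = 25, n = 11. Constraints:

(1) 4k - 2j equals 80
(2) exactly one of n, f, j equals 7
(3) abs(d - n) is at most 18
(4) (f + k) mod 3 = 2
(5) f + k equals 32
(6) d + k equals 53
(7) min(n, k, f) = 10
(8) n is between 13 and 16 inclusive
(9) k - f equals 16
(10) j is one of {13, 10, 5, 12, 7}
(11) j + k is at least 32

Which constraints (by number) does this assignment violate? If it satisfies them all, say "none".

(1) 4k - 2j = 4(25) - 2(10) = 80  ✓
(2) n=11, f=7, j=10; 1 of them equals 7  ✓
(3) abs(28 - 11) = 17; 17 ≤ 18  ✓
(4) f + k = 32; 32 mod 3 = 2  ✓
(5) f + k = 7 + 25 = 32  ✓
(6) d + k = 28 + 25 = 53  ✓
(7) min(11, 25, 7) = 7, not 10  ✗
(8) n = 11 is outside [13, 16]  ✗
(9) k - f = 25 - 7 = 18, not 16  ✗
(10) j = 10 is in {13, 10, 5, 12, 7}  ✓
(11) j + k = 10 + 25 = 35; 35 ≥ 32  ✓

The assignment fails constraints 7, 8, and 9.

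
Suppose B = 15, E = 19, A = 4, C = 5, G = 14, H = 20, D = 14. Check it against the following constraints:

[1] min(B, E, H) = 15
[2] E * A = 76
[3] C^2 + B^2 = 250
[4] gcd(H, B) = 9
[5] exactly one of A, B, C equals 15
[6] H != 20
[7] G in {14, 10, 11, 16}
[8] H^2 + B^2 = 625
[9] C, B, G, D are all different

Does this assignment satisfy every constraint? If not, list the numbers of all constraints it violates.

[1] min(15, 19, 20) = 15 — holds.
[2] E * A = 19 * 4 = 76 — holds.
[3] C^2 + B^2 = 5^2 + 15^2 = 25 + 225 = 250 — holds.
[4] gcd(20, 15) = 5, not 9 — fails.
[5] A=4, B=15, C=5; 1 of them equals 15 — holds.
[6] H = 20, but 20 is required to differ — fails.
[7] G = 14 is in {14, 10, 11, 16} — holds.
[8] H^2 + B^2 = 20^2 + 15^2 = 400 + 225 = 625 — holds.
[9] G = D = 14, not all different — fails.

The assignment fails constraints 4, 6, and 9.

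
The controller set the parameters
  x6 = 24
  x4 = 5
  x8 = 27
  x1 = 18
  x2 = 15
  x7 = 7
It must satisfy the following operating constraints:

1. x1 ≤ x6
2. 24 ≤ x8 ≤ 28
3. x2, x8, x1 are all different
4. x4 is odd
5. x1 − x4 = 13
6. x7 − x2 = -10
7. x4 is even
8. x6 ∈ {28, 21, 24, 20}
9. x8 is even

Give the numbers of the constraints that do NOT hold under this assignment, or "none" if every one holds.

The assignment fails constraints 6, 7, and 9.

1. x1 = 18, x6 = 24; 18 ≤ 24  ✔
2. x8 = 27 lies in [24, 28]  ✔
3. values 15, 27, 18 are pairwise distinct  ✔
4. x4 = 5 is odd  ✔
5. x1 − x4 = 18 − 5 = 13  ✔
6. x7 − x2 = 7 − 15 = -8, not -10  ✘
7. x4 = 5 is odd  ✘
8. x6 = 24 is in {28, 21, 24, 20}  ✔
9. x8 = 27 is odd  ✘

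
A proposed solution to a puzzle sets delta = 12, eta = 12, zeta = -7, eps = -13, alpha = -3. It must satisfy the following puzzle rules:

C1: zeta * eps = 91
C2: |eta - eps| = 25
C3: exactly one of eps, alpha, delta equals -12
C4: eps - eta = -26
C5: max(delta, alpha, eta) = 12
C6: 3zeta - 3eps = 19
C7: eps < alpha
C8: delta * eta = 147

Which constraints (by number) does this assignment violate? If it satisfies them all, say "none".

No — constraints 3, 4, 6, and 8 are not satisfied.

C1: zeta * eps = -7 * (-13) = 91 — OK.
C2: |12 - (-13)| = 25 — OK.
C3: eps=-13, alpha=-3, delta=12; 0 of them equal -12, not exactly one — violated.
C4: eps - eta = -13 - 12 = -25, not -26 — violated.
C5: max(12, -3, 12) = 12 — OK.
C6: 3zeta - 3eps = 3(-7) - 3(-13) = 18, not 19 — violated.
C7: eps = -13, alpha = -3; -13 < -3 — OK.
C8: delta * eta = 12 * 12 = 144, not 147 — violated.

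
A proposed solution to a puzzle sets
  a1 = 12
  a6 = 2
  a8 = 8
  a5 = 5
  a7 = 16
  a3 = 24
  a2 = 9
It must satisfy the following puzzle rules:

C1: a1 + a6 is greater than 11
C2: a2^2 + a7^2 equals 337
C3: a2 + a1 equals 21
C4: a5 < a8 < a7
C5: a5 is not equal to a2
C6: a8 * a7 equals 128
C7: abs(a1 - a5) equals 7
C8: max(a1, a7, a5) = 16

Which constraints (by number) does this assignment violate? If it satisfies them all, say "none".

All constraints are satisfied.

C1: a1 + a6 = 12 + 2 = 14; 14 > 11  yes
C2: a2^2 + a7^2 = 9^2 + 16^2 = 81 + 256 = 337  yes
C3: a2 + a1 = 9 + 12 = 21  yes
C4: values 5 < 8 < 16  yes
C5: a5 = 5, a2 = 9; distinct  yes
C6: a8 * a7 = 8 * 16 = 128  yes
C7: abs(12 - 5) = 7  yes
C8: max(12, 16, 5) = 16  yes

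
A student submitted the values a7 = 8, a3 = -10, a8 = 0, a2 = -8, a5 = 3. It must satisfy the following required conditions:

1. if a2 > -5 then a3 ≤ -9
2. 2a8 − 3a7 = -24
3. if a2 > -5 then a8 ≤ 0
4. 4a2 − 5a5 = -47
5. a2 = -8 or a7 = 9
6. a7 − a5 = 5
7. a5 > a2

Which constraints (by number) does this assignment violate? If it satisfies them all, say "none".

1. a2 = -8, not > -5; antecedent false, conditional vacuously true  yes
2. 2a8 − 3a7 = 2(0) − 3(8) = -24  yes
3. a2 = -8, not > -5; antecedent false, conditional vacuously true  yes
4. 4a2 − 5a5 = 4(-8) − 5(3) = -47  yes
5. a2 = -8 = -8 (first disjunct)  yes
6. a7 − a5 = 8 − 3 = 5  yes
7. a5 = 3, a2 = -8; 3 > -8  yes

No violations.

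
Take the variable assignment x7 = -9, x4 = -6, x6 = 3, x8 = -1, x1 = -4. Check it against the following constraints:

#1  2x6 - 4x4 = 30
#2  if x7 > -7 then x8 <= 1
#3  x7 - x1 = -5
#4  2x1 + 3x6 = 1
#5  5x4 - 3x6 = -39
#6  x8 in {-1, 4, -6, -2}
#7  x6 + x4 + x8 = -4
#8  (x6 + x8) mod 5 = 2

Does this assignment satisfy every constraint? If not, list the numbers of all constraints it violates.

#1 2x6 - 4x4 = 2(3) - 4(-6) = 30 — holds.
#2 x7 = -9, not > -7; antecedent false, conditional vacuously true — holds.
#3 x7 - x1 = -9 - (-4) = -5 — holds.
#4 2x1 + 3x6 = 2(-4) + 3(3) = 1 — holds.
#5 5x4 - 3x6 = 5(-6) - 3(3) = -39 — holds.
#6 x8 = -1 is in {-1, 4, -6, -2} — holds.
#7 x6 + x4 + x8 = 3 + (-6) + (-1) = -4 — holds.
#8 x6 + x8 = 2; 2 mod 5 = 2 — holds.

The assignment satisfies every constraint.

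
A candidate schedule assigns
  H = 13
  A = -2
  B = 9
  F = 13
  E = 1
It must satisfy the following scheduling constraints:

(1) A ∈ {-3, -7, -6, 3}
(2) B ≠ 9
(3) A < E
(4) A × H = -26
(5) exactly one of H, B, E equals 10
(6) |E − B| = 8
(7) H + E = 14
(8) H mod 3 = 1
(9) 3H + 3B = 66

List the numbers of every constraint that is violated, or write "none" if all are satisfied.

(1) A = -2 is not in {-3, -7, -6, 3} — violated.
(2) B = 9, but 9 is required to differ — violated.
(3) A = -2, E = 1; -2 < 1 — OK.
(4) A × H = -2 × 13 = -26 — OK.
(5) H=13, B=9, E=1; 0 of them equal 10, not exactly one — violated.
(6) |1 − 9| = 8 — OK.
(7) H + E = 13 + 1 = 14 — OK.
(8) 13 mod 3 = 1 — OK.
(9) 3H + 3B = 3(13) + 3(9) = 66 — OK.

Constraints 1, 2, 5 do not hold.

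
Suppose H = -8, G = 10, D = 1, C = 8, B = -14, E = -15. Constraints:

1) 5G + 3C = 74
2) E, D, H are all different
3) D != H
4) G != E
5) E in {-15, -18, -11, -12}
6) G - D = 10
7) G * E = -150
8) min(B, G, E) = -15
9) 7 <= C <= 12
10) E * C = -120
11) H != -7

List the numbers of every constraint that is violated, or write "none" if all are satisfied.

Violated: 6.

1) 5G + 3C = 5(10) + 3(8) = 74  holds
2) values -15, 1, -8 are pairwise distinct  holds
3) D = 1, H = -8; distinct  holds
4) G = 10, E = -15; distinct  holds
5) E = -15 is in {-15, -18, -11, -12}  holds
6) G - D = 10 - 1 = 9, not 10  fails
7) G * E = 10 * (-15) = -150  holds
8) min(-14, 10, -15) = -15  holds
9) C = 8 lies in [7, 12]  holds
10) E * C = -15 * 8 = -120  holds
11) H = -8, and -8 ≠ -7  holds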